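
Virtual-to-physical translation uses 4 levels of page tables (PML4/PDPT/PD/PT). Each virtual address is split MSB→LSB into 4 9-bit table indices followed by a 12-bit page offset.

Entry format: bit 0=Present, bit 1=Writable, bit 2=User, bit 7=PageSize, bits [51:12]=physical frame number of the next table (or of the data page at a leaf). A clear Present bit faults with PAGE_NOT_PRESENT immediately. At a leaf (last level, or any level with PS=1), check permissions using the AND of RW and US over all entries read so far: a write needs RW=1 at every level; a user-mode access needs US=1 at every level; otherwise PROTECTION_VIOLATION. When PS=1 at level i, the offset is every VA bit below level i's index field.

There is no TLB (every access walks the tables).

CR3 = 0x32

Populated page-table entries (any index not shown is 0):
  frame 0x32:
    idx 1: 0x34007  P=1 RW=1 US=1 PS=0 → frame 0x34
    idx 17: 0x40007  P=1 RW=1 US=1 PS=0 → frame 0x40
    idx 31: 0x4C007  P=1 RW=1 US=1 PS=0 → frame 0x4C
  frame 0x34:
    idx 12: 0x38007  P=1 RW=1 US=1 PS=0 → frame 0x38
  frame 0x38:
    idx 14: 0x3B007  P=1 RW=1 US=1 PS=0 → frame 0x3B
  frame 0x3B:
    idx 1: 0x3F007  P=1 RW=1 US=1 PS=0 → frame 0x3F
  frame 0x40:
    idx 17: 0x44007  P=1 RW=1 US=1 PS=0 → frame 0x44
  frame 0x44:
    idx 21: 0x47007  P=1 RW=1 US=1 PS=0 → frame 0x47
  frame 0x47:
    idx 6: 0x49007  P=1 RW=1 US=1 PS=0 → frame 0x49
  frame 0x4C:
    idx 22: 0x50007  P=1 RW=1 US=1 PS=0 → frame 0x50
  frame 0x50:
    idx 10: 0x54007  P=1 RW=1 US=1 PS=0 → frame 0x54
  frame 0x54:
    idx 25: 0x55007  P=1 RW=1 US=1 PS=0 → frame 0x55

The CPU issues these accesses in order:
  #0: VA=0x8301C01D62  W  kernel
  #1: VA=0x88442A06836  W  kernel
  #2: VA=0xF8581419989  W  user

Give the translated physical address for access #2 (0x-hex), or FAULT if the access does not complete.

Trace:
#0 VA=0x8301C01D62 (w,kernel):
  [0] read 0x32 idx=1: raw=0x34007 flags P=1 W=1 U=1 S=0
  [1] read 0x34 idx=12: raw=0x38007 flags P=1 W=1 U=1 S=0
  [2] read 0x38 idx=14: raw=0x3B007 flags P=1 W=1 U=1 S=0
  [3] read 0x3B idx=1: raw=0x3F007 flags P=1 W=1 U=1 S=0
  ✓ 0x3FD62  — 4 lookups
#1 VA=0x88442A06836 (w,kernel):
  [0] read 0x32 idx=17: raw=0x40007 flags P=1 W=1 U=1 S=0
  [1] read 0x40 idx=17: raw=0x44007 flags P=1 W=1 U=1 S=0
  [2] read 0x44 idx=21: raw=0x47007 flags P=1 W=1 U=1 S=0
  [3] read 0x47 idx=6: raw=0x49007 flags P=1 W=1 U=1 S=0
  ✓ 0x49836  — 4 lookups
#2 VA=0xF8581419989 (w,user):
  [0] read 0x32 idx=31: raw=0x4C007 flags P=1 W=1 U=1 S=0
  [1] read 0x4C idx=22: raw=0x50007 flags P=1 W=1 U=1 S=0
  [2] read 0x50 idx=10: raw=0x54007 flags P=1 W=1 U=1 S=0
  [3] read 0x54 idx=25: raw=0x55007 flags P=1 W=1 U=1 S=0
  ✓ 0x55989  — 4 lookups

Access #2 PA: 0x55989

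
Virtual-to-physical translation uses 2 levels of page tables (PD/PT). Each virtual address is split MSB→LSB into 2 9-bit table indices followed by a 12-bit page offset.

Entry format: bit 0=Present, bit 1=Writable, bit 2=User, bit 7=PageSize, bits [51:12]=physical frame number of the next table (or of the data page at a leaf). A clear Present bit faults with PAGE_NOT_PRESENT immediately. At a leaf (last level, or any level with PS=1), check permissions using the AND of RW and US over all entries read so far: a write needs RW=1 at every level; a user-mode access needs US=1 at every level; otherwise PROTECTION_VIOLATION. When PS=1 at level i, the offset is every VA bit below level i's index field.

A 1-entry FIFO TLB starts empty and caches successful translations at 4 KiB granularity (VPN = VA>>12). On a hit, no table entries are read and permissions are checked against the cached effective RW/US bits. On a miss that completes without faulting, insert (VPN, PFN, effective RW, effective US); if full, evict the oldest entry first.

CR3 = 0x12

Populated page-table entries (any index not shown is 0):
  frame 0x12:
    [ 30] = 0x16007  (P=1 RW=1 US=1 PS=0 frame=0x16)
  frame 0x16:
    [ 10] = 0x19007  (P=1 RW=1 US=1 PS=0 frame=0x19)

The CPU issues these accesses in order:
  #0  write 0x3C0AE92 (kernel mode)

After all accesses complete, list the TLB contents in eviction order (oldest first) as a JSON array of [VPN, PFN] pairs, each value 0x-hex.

Trace:
#0 VA=0x3C0AE92 (w,kernel):
  [0] read 0x12 idx=30: raw=0x16007 flags P=1 W=1 U=1 S=0
  [1] read 0x16 idx=10: raw=0x19007 flags P=1 W=1 U=1 S=0
  ⇒ phys 0x19E92  [2 reads]

TLB: [["0x3C0A", "0x19"]]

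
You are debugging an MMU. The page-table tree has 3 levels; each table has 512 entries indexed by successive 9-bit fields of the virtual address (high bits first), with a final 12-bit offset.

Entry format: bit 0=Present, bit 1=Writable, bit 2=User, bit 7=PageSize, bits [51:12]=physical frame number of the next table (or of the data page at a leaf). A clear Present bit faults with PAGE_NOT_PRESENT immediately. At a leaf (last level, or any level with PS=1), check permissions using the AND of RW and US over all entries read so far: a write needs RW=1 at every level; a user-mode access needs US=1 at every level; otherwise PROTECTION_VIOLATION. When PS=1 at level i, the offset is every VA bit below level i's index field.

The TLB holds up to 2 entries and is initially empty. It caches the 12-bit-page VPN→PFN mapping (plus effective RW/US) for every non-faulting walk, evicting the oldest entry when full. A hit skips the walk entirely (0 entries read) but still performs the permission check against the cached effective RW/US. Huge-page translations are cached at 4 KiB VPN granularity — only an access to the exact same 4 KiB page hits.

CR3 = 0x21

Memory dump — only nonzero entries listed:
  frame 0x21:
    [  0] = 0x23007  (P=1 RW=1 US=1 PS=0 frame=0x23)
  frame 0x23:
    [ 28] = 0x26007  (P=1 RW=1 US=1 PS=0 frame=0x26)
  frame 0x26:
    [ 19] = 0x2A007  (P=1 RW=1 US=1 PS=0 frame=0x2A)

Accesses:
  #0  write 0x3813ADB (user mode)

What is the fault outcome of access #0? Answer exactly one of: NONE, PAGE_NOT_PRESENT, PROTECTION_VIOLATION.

Walk each access:
#0 VA=0x3813ADB (w,user):
  L0: frame=0x21 idx=0 entry=0x23007 [P=1 RW=1 US=1 PS=0]
  L1: frame=0x23 idx=28 entry=0x26007 [P=1 RW=1 US=1 PS=0]
  L2: frame=0x26 idx=19 entry=0x2A007 [P=1 RW=1 US=1 PS=0]
  ⇒ phys 0x2AADB  [3 reads]

Access #0 fault: NONE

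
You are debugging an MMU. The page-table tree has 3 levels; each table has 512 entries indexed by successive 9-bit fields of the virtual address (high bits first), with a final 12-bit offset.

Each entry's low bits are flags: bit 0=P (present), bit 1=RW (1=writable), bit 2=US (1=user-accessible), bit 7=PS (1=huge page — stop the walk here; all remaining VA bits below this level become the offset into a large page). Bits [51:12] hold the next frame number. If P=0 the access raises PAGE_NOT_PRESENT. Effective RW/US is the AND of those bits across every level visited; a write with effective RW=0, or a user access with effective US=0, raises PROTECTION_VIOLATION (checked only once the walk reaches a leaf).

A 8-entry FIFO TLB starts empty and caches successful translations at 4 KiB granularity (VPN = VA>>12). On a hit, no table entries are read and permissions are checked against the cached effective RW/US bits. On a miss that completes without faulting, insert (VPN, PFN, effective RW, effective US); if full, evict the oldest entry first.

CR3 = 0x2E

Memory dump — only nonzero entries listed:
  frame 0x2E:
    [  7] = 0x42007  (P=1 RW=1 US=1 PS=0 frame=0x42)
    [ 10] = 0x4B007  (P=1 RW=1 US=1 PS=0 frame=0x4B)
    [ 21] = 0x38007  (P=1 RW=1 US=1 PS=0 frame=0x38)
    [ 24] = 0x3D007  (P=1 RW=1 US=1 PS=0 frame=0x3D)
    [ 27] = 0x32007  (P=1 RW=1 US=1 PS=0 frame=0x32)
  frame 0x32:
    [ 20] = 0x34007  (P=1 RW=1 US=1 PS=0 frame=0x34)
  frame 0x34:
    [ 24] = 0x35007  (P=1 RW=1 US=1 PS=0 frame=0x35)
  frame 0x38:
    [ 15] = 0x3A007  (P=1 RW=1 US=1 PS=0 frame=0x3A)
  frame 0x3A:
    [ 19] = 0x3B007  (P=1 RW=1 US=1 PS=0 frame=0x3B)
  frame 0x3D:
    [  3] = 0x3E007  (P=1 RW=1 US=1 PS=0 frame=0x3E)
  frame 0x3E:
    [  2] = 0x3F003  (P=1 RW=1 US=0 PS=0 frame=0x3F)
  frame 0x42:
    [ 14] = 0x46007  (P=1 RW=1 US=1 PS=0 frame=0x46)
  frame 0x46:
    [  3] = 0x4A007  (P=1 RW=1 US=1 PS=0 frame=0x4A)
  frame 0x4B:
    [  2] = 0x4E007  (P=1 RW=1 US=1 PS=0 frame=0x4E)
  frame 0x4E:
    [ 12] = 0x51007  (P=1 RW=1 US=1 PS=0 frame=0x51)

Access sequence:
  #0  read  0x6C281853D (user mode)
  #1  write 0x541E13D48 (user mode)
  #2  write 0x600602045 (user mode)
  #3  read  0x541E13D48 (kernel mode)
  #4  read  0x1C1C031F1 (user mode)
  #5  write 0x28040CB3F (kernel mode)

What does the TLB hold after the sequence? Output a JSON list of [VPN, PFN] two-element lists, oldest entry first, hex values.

Per-access translation:
#0 VA=0x6C281853D (r,user):
  lvl0: tbl 0x2E, slot 27 ⇒ 0x32007 (P1/RW1/US1/PS0)
  lvl1: tbl 0x32, slot 20 ⇒ 0x34007 (P1/RW1/US1/PS0)
  lvl2: tbl 0x34, slot 24 ⇒ 0x35007 (P1/RW1/US1/PS0)
  ⇒ phys 0x3553D  [3 reads]
#1 VA=0x541E13D48 (w,user):
  lvl0: tbl 0x2E, slot 21 ⇒ 0x38007 (P1/RW1/US1/PS0)
  lvl1: tbl 0x38, slot 15 ⇒ 0x3A007 (P1/RW1/US1/PS0)
  lvl2: tbl 0x3A, slot 19 ⇒ 0x3B007 (P1/RW1/US1/PS0)
  ⇒ phys 0x3BD48  [3 reads]
#2 VA=0x600602045 (w,user):
  lvl0: tbl 0x2E, slot 24 ⇒ 0x3D007 (P1/RW1/US1/PS0)
  lvl1: tbl 0x3D, slot 3 ⇒ 0x3E007 (P1/RW1/US1/PS0)
  lvl2: tbl 0x3E, slot 2 ⇒ 0x3F003 (P1/RW1/US0/PS0)
  ⇒ fault: PROTECTION_VIOLATION  — 3 lookups
#3 VA=0x541E13D48 (r,kernel):
  TLB hit vpn=0x541E13 → PA=0x3BD48
#4 VA=0x1C1C031F1 (r,user):
  lvl0: tbl 0x2E, slot 7 ⇒ 0x42007 (P1/RW1/US1/PS0)
  lvl1: tbl 0x42, slot 14 ⇒ 0x46007 (P1/RW1/US1/PS0)
  lvl2: tbl 0x46, slot 3 ⇒ 0x4A007 (P1/RW1/US1/PS0)
  ⇒ phys 0x4A1F1  [3 reads]
#5 VA=0x28040CB3F (w,kernel):
  lvl0: tbl 0x2E, slot 10 ⇒ 0x4B007 (P1/RW1/US1/PS0)
  lvl1: tbl 0x4B, slot 2 ⇒ 0x4E007 (P1/RW1/US1/PS0)
  lvl2: tbl 0x4E, slot 12 ⇒ 0x51007 (P1/RW1/US1/PS0)
  ⇒ phys 0x51B3F  [3 reads]

TLB: [["0x6C2818", "0x35"], ["0x541E13", "0x3B"], ["0x1C1C03", "0x4A"], ["0x28040C", "0x51"]]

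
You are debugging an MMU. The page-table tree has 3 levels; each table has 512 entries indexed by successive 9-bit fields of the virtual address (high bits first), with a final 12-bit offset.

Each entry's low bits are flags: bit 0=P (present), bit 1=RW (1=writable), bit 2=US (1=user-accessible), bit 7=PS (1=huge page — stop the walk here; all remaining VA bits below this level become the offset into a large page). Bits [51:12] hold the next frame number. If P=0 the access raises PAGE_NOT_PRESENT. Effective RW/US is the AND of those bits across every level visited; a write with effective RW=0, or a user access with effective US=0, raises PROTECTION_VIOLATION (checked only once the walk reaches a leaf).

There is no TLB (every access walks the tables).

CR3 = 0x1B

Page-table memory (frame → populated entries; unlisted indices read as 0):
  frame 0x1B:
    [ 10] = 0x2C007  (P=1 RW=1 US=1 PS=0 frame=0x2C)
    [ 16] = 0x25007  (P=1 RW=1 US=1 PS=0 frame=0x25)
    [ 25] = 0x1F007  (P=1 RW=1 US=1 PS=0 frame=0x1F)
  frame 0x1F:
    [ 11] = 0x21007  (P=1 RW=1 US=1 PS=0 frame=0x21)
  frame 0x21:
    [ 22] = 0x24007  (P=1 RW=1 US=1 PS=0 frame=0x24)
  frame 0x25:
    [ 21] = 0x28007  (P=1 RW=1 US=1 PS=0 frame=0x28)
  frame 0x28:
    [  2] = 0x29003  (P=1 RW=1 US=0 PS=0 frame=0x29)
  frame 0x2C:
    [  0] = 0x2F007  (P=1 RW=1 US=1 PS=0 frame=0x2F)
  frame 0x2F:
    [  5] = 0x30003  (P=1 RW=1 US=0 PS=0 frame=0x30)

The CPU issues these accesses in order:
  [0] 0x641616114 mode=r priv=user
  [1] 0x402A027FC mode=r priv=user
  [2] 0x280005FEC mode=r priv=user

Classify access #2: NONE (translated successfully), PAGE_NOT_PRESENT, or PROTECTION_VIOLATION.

Walk each access:
#0 VA=0x641616114 (r,user):
  [0] read 0x1B idx=25: raw=0x1F007 flags P=1 W=1 U=1 S=0
  [1] read 0x1F idx=11: raw=0x21007 flags P=1 W=1 U=1 S=0
  [2] read 0x21 idx=22: raw=0x24007 flags P=1 W=1 U=1 S=0
  ⇒ phys 0x24114  [3 reads]
#1 VA=0x402A027FC (r,user):
  [0] read 0x1B idx=16: raw=0x25007 flags P=1 W=1 U=1 S=0
  [1] read 0x25 idx=21: raw=0x28007 flags P=1 W=1 U=1 S=0
  [2] read 0x28 idx=2: raw=0x29003 flags P=1 W=1 U=0 S=0
  ⇒ fault: PROTECTION_VIOLATION  — 3 lookups
#2 VA=0x280005FEC (r,user):
  [0] read 0x1B idx=10: raw=0x2C007 flags P=1 W=1 U=1 S=0
  [1] read 0x2C idx=0: raw=0x2F007 flags P=1 W=1 U=1 S=0
  [2] read 0x2F idx=5: raw=0x30003 flags P=1 W=1 U=0 S=0
  ⇒ fault: PROTECTION_VIOLATION  — 3 lookups

Access #2 fault: PROTECTION_VIOLATION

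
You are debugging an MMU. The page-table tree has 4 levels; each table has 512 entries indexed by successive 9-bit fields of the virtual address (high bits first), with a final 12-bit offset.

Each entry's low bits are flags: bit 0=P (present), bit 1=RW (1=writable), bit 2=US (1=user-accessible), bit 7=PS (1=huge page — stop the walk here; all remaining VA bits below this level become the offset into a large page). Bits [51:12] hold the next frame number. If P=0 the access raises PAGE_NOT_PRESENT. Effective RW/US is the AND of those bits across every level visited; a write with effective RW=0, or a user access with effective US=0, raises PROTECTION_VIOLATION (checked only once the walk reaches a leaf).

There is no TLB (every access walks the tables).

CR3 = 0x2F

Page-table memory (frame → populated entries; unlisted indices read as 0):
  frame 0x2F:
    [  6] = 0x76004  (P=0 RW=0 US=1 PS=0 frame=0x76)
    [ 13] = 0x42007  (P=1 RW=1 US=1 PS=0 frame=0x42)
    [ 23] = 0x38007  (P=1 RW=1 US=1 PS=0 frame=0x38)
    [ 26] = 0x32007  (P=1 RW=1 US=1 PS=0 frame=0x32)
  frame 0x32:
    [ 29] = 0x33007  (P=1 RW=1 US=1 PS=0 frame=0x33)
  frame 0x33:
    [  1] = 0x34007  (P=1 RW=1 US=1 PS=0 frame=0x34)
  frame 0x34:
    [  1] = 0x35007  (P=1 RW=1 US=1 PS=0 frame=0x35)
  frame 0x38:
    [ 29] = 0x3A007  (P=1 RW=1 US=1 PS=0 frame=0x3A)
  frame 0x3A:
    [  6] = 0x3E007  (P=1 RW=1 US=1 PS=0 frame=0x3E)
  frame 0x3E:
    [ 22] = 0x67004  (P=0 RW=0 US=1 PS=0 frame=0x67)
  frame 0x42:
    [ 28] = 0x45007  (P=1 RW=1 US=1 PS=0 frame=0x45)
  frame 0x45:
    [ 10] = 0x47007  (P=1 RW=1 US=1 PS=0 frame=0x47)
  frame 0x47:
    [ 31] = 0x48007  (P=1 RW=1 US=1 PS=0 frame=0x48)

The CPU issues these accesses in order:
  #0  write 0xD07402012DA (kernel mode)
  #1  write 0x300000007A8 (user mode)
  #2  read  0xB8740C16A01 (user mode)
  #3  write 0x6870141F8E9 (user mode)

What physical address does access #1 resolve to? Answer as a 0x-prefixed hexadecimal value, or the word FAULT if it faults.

Walk each access:
#0 VA=0xD07402012DA (w,kernel):
  L0 @0x2F[26] → 0x32007  P=1,RW=1,US=1,PS=0
  L1 @0x32[29] → 0x33007  P=1,RW=1,US=1,PS=0
  L2 @0x33[1] → 0x34007  P=1,RW=1,US=1,PS=0
  L3 @0x34[1] → 0x35007  P=1,RW=1,US=1,PS=0
  ✓ 0x352DA  — 4 lookups
#1 VA=0x300000007A8 (w,user):
  L0 @0x2F[6] → 0x76004  P=0,RW=0,US=1,PS=0
  ✗ PAGE_NOT_PRESENT  [1 reads]
#2 VA=0xB8740C16A01 (r,user):
  L0 @0x2F[23] → 0x38007  P=1,RW=1,US=1,PS=0
  L1 @0x38[29] → 0x3A007  P=1,RW=1,US=1,PS=0
  L2 @0x3A[6] → 0x3E007  P=1,RW=1,US=1,PS=0
  L3 @0x3E[22] → 0x67004  P=0,RW=0,US=1,PS=0
  ✗ PAGE_NOT_PRESENT  [4 reads]
#3 VA=0x6870141F8E9 (w,user):
  L0 @0x2F[13] → 0x42007  P=1,RW=1,US=1,PS=0
  L1 @0x42[28] → 0x45007  P=1,RW=1,US=1,PS=0
  L2 @0x45[10] → 0x47007  P=1,RW=1,US=1,PS=0
  L3 @0x47[31] → 0x48007  P=1,RW=1,US=1,PS=0
  ✓ 0x488E9  — 4 lookups

Access #1 PA: FAULT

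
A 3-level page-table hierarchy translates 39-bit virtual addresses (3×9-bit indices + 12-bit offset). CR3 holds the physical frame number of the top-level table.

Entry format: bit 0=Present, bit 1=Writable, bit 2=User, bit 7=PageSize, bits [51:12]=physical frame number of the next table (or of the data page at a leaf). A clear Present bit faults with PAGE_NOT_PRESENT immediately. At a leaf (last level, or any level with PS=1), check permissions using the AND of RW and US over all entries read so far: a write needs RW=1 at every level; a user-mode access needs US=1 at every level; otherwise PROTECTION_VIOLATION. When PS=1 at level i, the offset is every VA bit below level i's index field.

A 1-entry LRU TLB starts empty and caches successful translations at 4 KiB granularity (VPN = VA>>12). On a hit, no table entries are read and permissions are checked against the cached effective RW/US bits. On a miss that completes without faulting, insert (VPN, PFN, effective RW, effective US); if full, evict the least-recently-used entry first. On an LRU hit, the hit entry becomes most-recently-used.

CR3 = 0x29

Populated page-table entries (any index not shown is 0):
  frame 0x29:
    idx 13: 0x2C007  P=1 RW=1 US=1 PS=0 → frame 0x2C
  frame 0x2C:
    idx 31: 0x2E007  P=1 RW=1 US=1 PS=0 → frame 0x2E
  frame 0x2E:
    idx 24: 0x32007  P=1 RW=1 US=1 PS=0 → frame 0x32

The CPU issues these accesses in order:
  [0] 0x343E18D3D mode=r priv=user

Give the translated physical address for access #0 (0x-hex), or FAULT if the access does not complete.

Per-access translation:
#0 VA=0x343E18D3D (r,user):
  L0 @0x29[13] → 0x2C007  P=1,RW=1,US=1,PS=0
  L1 @0x2C[31] → 0x2E007  P=1,RW=1,US=1,PS=0
  L2 @0x2E[24] → 0x32007  P=1,RW=1,US=1,PS=0
  ✓ 0x32D3D  — 3 lookups

Access #0 PA: 0x32D3D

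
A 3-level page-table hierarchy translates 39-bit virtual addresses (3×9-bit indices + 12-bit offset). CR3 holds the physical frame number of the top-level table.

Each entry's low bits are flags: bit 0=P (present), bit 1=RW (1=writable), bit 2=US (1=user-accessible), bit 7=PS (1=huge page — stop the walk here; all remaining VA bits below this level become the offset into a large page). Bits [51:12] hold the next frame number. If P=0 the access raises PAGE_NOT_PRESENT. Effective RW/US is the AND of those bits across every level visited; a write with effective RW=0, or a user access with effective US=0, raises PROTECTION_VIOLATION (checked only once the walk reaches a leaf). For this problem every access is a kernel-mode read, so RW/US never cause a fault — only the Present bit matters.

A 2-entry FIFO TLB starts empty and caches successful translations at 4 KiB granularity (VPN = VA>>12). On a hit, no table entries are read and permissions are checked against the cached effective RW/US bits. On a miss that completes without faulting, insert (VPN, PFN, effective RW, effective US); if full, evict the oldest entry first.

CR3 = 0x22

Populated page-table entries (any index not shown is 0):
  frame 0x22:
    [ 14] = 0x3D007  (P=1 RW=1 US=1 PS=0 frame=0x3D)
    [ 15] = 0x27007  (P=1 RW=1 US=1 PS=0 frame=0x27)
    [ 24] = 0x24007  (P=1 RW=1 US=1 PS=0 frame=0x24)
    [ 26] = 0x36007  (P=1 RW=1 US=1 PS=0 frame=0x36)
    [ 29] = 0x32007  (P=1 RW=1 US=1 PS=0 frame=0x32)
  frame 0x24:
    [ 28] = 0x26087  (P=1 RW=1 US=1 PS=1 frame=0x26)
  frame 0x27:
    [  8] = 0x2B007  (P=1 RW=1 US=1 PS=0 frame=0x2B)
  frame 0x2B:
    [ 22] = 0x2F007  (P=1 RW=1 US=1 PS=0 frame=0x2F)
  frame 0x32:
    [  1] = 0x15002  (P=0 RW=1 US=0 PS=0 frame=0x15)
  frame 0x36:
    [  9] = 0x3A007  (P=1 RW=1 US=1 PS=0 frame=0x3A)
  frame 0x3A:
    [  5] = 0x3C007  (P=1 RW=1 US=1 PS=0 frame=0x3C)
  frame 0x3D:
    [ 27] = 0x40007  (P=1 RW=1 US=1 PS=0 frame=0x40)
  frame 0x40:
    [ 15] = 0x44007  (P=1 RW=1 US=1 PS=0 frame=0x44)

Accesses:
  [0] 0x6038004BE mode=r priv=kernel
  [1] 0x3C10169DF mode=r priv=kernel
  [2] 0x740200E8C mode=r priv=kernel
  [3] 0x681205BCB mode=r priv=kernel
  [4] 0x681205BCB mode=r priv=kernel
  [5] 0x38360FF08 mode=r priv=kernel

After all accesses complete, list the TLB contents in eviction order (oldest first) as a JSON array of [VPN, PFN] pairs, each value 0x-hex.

Trace:
#0 VA=0x6038004BE (r,kernel):
  lvl0: tbl 0x22, slot 24 ⇒ 0x24007 (P1/RW1/US1/PS0)
  lvl1: tbl 0x24, slot 28 ⇒ 0x26087 (P1/RW1/US1/PS1)
  → PA=0x264BE (huge @L1)  (2 entries read)
#1 VA=0x3C10169DF (r,kernel):
  lvl0: tbl 0x22, slot 15 ⇒ 0x27007 (P1/RW1/US1/PS0)
  lvl1: tbl 0x27, slot 8 ⇒ 0x2B007 (P1/RW1/US1/PS0)
  lvl2: tbl 0x2B, slot 22 ⇒ 0x2F007 (P1/RW1/US1/PS0)
  → PA=0x2F9DF  (3 entries read)
#2 VA=0x740200E8C (r,kernel):
  lvl0: tbl 0x22, slot 29 ⇒ 0x32007 (P1/RW1/US1/PS0)
  lvl1: tbl 0x32, slot 1 ⇒ 0x15002 (P0/RW1/US0/PS0)
  ✗ PAGE_NOT_PRESENT  [2 reads]
#3 VA=0x681205BCB (r,kernel):
  lvl0: tbl 0x22, slot 26 ⇒ 0x36007 (P1/RW1/US1/PS0)
  lvl1: tbl 0x36, slot 9 ⇒ 0x3A007 (P1/RW1/US1/PS0)
  lvl2: tbl 0x3A, slot 5 ⇒ 0x3C007 (P1/RW1/US1/PS0)
  → PA=0x3CBCB  (3 entries read)
#4 VA=0x681205BCB (r,kernel):
  TLB hit vpn=0x681205 → PA=0x3CBCB
#5 VA=0x38360FF08 (r,kernel):
  lvl0: tbl 0x22, slot 14 ⇒ 0x3D007 (P1/RW1/US1/PS0)
  lvl1: tbl 0x3D, slot 27 ⇒ 0x40007 (P1/RW1/US1/PS0)
  lvl2: tbl 0x40, slot 15 ⇒ 0x44007 (P1/RW1/US1/PS0)
  → PA=0x44F08  (3 entries read)

TLB: [["0x681205", "0x3C"], ["0x38360F", "0x44"]]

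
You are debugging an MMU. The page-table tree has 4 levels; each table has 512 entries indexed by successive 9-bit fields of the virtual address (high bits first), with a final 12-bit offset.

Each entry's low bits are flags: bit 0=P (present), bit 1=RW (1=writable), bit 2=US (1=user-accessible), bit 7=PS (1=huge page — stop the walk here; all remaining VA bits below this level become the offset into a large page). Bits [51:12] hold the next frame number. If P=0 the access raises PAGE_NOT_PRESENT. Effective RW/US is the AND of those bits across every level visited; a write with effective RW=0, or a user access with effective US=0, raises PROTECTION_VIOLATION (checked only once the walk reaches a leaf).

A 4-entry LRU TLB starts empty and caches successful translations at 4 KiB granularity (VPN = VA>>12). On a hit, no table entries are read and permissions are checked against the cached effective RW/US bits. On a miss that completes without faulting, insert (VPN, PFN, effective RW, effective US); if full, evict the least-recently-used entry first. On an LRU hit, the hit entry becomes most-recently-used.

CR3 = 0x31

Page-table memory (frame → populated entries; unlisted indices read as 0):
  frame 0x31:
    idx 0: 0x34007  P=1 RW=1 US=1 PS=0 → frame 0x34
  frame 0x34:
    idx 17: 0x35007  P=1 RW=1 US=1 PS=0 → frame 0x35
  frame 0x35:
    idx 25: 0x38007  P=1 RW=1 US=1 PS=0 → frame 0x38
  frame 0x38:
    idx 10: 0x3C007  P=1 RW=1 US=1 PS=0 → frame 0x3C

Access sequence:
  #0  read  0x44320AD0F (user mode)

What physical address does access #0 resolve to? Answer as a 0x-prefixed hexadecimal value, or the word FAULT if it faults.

Trace:
#0 VA=0x44320AD0F (r,user):
  L0 @0x31[0] → 0x34007  P=1,RW=1,US=1,PS=0
  L1 @0x34[17] → 0x35007  P=1,RW=1,US=1,PS=0
  L2 @0x35[25] → 0x38007  P=1,RW=1,US=1,PS=0
  L3 @0x38[10] → 0x3C007  P=1,RW=1,US=1,PS=0
  → PA=0x3CD0F  (4 entries read)

Access #0 PA: 0x3CD0F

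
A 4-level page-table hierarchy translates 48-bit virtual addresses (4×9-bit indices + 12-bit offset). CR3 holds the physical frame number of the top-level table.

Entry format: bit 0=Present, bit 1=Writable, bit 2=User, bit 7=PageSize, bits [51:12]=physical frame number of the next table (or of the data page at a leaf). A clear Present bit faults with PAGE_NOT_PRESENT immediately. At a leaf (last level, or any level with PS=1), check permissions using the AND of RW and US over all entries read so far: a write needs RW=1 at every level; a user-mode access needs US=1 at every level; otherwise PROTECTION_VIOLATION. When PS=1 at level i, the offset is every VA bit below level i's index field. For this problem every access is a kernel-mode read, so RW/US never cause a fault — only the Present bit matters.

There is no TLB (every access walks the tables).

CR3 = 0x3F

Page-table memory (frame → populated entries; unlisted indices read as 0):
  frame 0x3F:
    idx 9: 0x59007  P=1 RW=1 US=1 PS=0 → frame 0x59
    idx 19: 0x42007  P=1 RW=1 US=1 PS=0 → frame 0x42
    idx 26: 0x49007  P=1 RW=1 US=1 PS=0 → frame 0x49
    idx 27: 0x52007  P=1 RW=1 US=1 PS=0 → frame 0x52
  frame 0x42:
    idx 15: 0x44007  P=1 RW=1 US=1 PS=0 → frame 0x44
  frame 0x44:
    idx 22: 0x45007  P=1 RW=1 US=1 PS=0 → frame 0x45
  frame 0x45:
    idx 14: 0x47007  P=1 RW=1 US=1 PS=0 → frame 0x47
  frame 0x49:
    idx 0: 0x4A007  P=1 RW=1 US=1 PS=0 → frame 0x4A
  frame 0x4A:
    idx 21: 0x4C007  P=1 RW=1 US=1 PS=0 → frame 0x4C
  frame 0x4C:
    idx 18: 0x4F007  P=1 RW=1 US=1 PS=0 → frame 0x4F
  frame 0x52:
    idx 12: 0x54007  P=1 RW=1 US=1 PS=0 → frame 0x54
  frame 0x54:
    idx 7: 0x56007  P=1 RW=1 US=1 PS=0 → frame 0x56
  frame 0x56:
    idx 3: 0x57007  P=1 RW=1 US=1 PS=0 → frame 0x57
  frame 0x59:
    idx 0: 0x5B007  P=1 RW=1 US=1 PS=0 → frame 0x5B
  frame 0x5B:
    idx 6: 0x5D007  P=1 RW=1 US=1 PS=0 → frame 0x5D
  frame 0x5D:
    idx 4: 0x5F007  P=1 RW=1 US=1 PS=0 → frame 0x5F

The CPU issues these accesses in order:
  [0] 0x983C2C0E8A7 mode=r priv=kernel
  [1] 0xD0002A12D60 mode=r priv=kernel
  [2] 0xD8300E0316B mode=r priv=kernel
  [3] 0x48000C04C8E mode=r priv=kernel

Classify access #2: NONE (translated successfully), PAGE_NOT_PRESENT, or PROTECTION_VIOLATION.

Walk each access:
#0 VA=0x983C2C0E8A7 (r,kernel):
  L0 @0x3F[19] → 0x42007  P=1,RW=1,US=1,PS=0
  L1 @0x42[15] → 0x44007  P=1,RW=1,US=1,PS=0
  L2 @0x44[22] → 0x45007  P=1,RW=1,US=1,PS=0
  L3 @0x45[14] → 0x47007  P=1,RW=1,US=1,PS=0
  ⇒ phys 0x478A7  [4 reads]
#1 VA=0xD0002A12D60 (r,kernel):
  L0 @0x3F[26] → 0x49007  P=1,RW=1,US=1,PS=0
  L1 @0x49[0] → 0x4A007  P=1,RW=1,US=1,PS=0
  L2 @0x4A[21] → 0x4C007  P=1,RW=1,US=1,PS=0
  L3 @0x4C[18] → 0x4F007  P=1,RW=1,US=1,PS=0
  ⇒ phys 0x4FD60  [4 reads]
#2 VA=0xD8300E0316B (r,kernel):
  L0 @0x3F[27] → 0x52007  P=1,RW=1,US=1,PS=0
  L1 @0x52[12] → 0x54007  P=1,RW=1,US=1,PS=0
  L2 @0x54[7] → 0x56007  P=1,RW=1,US=1,PS=0
  L3 @0x56[3] → 0x57007  P=1,RW=1,US=1,PS=0
  ⇒ phys 0x5716B  [4 reads]
#3 VA=0x48000C04C8E (r,kernel):
  L0 @0x3F[9] → 0x59007  P=1,RW=1,US=1,PS=0
  L1 @0x59[0] → 0x5B007  P=1,RW=1,US=1,PS=0
  L2 @0x5B[6] → 0x5D007  P=1,RW=1,US=1,PS=0
  L3 @0x5D[4] → 0x5F007  P=1,RW=1,US=1,PS=0
  ⇒ phys 0x5FC8E  [4 reads]

Access #2 fault: NONE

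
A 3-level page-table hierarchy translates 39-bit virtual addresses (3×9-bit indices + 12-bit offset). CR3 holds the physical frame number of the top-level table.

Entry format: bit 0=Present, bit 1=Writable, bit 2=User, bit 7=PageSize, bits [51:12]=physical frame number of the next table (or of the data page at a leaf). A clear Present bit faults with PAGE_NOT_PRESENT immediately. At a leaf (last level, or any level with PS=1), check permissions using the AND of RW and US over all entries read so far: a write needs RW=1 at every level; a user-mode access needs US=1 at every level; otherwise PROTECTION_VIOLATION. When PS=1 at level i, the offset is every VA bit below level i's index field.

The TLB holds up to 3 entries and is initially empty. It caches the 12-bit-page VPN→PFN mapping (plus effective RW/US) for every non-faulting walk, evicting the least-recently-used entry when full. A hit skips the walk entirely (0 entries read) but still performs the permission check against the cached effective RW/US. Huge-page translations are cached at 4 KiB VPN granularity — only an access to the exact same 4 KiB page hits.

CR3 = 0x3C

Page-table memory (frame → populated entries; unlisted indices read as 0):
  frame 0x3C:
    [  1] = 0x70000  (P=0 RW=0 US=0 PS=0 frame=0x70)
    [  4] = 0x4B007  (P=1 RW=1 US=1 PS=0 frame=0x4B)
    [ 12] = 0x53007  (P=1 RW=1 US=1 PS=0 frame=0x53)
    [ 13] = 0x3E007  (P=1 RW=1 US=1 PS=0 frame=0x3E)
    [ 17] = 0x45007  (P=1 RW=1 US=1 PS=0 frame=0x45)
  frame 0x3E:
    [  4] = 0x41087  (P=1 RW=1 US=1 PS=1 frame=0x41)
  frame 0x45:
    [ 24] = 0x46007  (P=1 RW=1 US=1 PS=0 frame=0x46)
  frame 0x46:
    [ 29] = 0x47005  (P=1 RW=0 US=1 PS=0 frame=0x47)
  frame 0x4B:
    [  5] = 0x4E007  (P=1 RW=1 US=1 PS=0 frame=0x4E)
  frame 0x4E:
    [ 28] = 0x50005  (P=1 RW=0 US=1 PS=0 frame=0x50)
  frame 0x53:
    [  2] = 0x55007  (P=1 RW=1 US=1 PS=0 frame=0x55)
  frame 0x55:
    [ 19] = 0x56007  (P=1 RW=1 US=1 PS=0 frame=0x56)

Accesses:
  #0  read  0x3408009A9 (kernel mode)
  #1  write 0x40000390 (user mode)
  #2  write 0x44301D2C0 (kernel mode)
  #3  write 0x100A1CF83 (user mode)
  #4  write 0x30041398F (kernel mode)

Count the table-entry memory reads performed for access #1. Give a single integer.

Trace:
#0 VA=0x3408009A9 (r,kernel):
  lvl0: tbl 0x3C, slot 13 ⇒ 0x3E007 (P1/RW1/US1/PS0)
  lvl1: tbl 0x3E, slot 4 ⇒ 0x41087 (P1/RW1/US1/PS1)
  ⇒ phys 0x419A9 (huge @L1)  [2 reads]
#1 VA=0x40000390 (w,user):
  lvl0: tbl 0x3C, slot 1 ⇒ 0x70000 (P0/RW0/US0/PS0)
  ✗ PAGE_NOT_PRESENT  [1 reads]
#2 VA=0x44301D2C0 (w,kernel):
  lvl0: tbl 0x3C, slot 17 ⇒ 0x45007 (P1/RW1/US1/PS0)
  lvl1: tbl 0x45, slot 24 ⇒ 0x46007 (P1/RW1/US1/PS0)
  lvl2: tbl 0x46, slot 29 ⇒ 0x47005 (P1/RW0/US1/PS0)
  ✗ PROTECTION_VIOLATION  [3 reads]
#3 VA=0x100A1CF83 (w,user):
  lvl0: tbl 0x3C, slot 4 ⇒ 0x4B007 (P1/RW1/US1/PS0)
  lvl1: tbl 0x4B, slot 5 ⇒ 0x4E007 (P1/RW1/US1/PS0)
  lvl2: tbl 0x4E, slot 28 ⇒ 0x50005 (P1/RW0/US1/PS0)
  ✗ PROTECTION_VIOLATION  [3 reads]
#4 VA=0x30041398F (w,kernel):
  lvl0: tbl 0x3C, slot 12 ⇒ 0x53007 (P1/RW1/US1/PS0)
  lvl1: tbl 0x53, slot 2 ⇒ 0x55007 (P1/RW1/US1/PS0)
  lvl2: tbl 0x55, slot 19 ⇒ 0x56007 (P1/RW1/US1/PS0)
  ⇒ phys 0x5698F  [3 reads]

Entries read for #1: 1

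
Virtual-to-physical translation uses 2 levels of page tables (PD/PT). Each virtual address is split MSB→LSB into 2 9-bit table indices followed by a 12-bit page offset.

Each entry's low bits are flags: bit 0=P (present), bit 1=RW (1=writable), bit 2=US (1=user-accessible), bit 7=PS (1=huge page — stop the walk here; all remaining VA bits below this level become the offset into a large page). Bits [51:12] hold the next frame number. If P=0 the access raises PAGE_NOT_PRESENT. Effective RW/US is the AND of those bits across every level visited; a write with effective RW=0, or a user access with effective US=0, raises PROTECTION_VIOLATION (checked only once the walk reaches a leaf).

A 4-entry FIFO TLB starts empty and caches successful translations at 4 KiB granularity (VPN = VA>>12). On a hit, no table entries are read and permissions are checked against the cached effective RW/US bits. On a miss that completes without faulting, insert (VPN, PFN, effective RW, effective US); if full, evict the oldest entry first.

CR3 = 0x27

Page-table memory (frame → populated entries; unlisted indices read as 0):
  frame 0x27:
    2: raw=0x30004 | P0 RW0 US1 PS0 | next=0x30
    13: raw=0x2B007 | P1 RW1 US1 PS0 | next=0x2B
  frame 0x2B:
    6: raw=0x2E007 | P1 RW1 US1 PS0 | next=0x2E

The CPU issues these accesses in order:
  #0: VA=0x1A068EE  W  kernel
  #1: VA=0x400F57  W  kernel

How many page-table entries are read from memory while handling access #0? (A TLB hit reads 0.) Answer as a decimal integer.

Per-access translation:
#0 VA=0x1A068EE (w,kernel):
  L0 @0x27[13] → 0x2B007  P=1,RW=1,US=1,PS=0
  L1 @0x2B[6] → 0x2E007  P=1,RW=1,US=1,PS=0
  ⇒ phys 0x2E8EE  [2 reads]
#1 VA=0x400F57 (w,kernel):
  L0 @0x27[2] → 0x30004  P=0,RW=0,US=1,PS=0
  ✗ PAGE_NOT_PRESENT  [1 reads]

Entries read for #0: 2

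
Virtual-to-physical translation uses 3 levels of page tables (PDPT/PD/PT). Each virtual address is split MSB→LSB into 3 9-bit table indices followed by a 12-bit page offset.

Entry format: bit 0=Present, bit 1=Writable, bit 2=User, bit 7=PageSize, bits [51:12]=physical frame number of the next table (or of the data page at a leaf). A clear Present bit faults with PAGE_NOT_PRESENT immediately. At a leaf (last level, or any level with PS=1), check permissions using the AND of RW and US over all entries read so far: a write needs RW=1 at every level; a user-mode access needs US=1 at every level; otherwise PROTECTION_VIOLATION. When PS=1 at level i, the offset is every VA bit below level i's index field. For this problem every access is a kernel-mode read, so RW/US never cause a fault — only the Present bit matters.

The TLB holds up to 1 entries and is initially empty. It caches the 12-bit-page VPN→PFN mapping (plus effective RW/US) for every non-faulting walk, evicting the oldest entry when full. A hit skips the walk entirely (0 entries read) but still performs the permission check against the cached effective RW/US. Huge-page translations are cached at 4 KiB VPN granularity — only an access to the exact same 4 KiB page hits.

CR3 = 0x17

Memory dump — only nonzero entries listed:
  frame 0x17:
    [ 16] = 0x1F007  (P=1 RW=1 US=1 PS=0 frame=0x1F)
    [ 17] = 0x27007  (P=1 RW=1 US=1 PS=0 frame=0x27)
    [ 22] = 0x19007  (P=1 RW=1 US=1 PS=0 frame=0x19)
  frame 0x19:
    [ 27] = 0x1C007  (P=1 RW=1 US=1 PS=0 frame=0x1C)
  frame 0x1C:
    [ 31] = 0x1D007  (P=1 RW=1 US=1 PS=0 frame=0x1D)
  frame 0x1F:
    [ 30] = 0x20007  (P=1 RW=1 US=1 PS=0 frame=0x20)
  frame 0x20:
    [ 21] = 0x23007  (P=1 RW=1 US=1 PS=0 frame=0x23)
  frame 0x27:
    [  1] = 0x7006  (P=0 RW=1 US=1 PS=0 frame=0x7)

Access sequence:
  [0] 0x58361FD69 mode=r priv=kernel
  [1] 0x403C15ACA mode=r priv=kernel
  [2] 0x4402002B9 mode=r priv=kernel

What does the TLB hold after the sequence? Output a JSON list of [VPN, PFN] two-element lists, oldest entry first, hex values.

Per-access translation:
#0 VA=0x58361FD69 (r,kernel):
  [0] read 0x17 idx=22: raw=0x19007 flags P=1 W=1 U=1 S=0
  [1] read 0x19 idx=27: raw=0x1C007 flags P=1 W=1 U=1 S=0
  [2] read 0x1C idx=31: raw=0x1D007 flags P=1 W=1 U=1 S=0
  ⇒ phys 0x1DD69  [3 reads]
#1 VA=0x403C15ACA (r,kernel):
  [0] read 0x17 idx=16: raw=0x1F007 flags P=1 W=1 U=1 S=0
  [1] read 0x1F idx=30: raw=0x20007 flags P=1 W=1 U=1 S=0
  [2] read 0x20 idx=21: raw=0x23007 flags P=1 W=1 U=1 S=0
  ⇒ phys 0x23ACA  [3 reads]
#2 VA=0x4402002B9 (r,kernel):
  [0] read 0x17 idx=17: raw=0x27007 flags P=1 W=1 U=1 S=0
  [1] read 0x27 idx=1: raw=0x7006 flags P=0 W=1 U=1 S=0
  ⇒ fault: PAGE_NOT_PRESENT  — 2 lookups

TLB: [["0x403C15", "0x23"]]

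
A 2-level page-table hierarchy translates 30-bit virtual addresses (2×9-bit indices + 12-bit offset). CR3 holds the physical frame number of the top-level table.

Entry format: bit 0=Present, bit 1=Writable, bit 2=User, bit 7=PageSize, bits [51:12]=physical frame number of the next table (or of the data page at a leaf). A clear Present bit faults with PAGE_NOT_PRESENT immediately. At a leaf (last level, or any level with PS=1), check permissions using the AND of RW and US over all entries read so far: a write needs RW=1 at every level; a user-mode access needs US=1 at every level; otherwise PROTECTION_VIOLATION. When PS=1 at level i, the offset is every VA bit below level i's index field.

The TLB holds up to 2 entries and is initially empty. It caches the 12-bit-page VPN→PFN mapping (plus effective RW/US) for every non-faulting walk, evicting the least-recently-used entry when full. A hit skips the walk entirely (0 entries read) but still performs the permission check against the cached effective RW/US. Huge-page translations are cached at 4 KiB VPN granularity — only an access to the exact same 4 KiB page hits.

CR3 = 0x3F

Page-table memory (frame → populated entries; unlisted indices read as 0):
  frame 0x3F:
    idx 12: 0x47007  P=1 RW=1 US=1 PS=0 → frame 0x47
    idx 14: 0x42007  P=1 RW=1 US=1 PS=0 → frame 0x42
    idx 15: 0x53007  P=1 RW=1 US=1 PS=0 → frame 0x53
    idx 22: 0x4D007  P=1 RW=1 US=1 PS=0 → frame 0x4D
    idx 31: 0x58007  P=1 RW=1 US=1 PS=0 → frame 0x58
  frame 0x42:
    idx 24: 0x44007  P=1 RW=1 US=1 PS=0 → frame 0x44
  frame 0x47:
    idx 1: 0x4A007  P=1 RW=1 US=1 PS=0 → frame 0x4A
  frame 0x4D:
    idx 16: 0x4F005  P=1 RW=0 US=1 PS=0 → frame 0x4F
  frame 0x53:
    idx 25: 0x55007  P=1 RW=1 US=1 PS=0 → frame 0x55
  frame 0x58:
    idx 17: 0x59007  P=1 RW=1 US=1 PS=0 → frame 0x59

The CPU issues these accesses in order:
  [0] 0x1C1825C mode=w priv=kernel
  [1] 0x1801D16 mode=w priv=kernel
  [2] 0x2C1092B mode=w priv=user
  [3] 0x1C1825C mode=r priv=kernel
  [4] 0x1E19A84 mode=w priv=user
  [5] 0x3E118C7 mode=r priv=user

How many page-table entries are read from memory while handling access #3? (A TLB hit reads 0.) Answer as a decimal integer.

Walk each access:
#0 VA=0x1C1825C (w,kernel):
  L0: frame=0x3F idx=14 entry=0x42007 [P=1 RW=1 US=1 PS=0]
  L1: frame=0x42 idx=24 entry=0x44007 [P=1 RW=1 US=1 PS=0]
  ✓ 0x4425C  — 2 lookups
#1 VA=0x1801D16 (w,kernel):
  L0: frame=0x3F idx=12 entry=0x47007 [P=1 RW=1 US=1 PS=0]
  L1: frame=0x47 idx=1 entry=0x4A007 [P=1 RW=1 US=1 PS=0]
  ✓ 0x4AD16  — 2 lookups
#2 VA=0x2C1092B (w,user):
  L0: frame=0x3F idx=22 entry=0x4D007 [P=1 RW=1 US=1 PS=0]
  L1: frame=0x4D idx=16 entry=0x4F005 [P=1 RW=0 US=1 PS=0]
  → PROTECTION_VIOLATION  (2 entries read)
#3 VA=0x1C1825C (r,kernel):
  TLB hit vpn=0x1C18 → PA=0x4425C
#4 VA=0x1E19A84 (w,user):
  L0: frame=0x3F idx=15 entry=0x53007 [P=1 RW=1 US=1 PS=0]
  L1: frame=0x53 idx=25 entry=0x55007 [P=1 RW=1 US=1 PS=0]
  ✓ 0x55A84  — 2 lookups
#5 VA=0x3E118C7 (r,user):
  L0: frame=0x3F idx=31 entry=0x58007 [P=1 RW=1 US=1 PS=0]
  L1: frame=0x58 idx=17 entry=0x59007 [P=1 RW=1 US=1 PS=0]
  ✓ 0x598C7  — 2 lookups

Entries read for #3: 0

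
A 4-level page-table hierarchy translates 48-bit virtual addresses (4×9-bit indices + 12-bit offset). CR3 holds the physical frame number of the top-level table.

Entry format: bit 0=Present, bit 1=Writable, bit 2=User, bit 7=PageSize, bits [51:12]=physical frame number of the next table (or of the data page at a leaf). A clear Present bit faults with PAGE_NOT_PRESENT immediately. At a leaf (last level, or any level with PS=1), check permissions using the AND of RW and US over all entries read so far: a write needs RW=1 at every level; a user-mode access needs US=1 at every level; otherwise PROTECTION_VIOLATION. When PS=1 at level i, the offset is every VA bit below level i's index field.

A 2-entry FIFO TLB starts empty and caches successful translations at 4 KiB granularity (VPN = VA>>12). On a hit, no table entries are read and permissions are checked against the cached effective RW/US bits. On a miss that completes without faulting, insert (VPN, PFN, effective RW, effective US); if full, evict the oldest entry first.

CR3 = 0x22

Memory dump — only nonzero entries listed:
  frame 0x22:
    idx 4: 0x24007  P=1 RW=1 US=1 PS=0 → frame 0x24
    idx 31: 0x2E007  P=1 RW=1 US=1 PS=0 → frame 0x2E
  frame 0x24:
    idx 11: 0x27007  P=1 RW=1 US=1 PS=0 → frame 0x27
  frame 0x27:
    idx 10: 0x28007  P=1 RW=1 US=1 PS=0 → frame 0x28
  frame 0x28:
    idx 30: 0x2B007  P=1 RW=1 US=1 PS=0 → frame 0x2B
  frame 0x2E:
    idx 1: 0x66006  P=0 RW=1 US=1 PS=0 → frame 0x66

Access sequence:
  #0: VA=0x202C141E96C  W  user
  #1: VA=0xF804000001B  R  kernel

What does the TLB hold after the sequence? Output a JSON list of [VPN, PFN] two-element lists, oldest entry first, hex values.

Trace:
#0 VA=0x202C141E96C (w,user):
  lvl0: tbl 0x22, slot 4 ⇒ 0x24007 (P1/RW1/US1/PS0)
  lvl1: tbl 0x24, slot 11 ⇒ 0x27007 (P1/RW1/US1/PS0)
  lvl2: tbl 0x27, slot 10 ⇒ 0x28007 (P1/RW1/US1/PS0)
  lvl3: tbl 0x28, slot 30 ⇒ 0x2B007 (P1/RW1/US1/PS0)
  → PA=0x2B96C  (4 entries read)
#1 VA=0xF804000001B (r,kernel):
  lvl0: tbl 0x22, slot 31 ⇒ 0x2E007 (P1/RW1/US1/PS0)
  lvl1: tbl 0x2E, slot 1 ⇒ 0x66006 (P0/RW1/US1/PS0)
  ✗ PAGE_NOT_PRESENT  [2 reads]

TLB: [["0x202C141E", "0x2B"]]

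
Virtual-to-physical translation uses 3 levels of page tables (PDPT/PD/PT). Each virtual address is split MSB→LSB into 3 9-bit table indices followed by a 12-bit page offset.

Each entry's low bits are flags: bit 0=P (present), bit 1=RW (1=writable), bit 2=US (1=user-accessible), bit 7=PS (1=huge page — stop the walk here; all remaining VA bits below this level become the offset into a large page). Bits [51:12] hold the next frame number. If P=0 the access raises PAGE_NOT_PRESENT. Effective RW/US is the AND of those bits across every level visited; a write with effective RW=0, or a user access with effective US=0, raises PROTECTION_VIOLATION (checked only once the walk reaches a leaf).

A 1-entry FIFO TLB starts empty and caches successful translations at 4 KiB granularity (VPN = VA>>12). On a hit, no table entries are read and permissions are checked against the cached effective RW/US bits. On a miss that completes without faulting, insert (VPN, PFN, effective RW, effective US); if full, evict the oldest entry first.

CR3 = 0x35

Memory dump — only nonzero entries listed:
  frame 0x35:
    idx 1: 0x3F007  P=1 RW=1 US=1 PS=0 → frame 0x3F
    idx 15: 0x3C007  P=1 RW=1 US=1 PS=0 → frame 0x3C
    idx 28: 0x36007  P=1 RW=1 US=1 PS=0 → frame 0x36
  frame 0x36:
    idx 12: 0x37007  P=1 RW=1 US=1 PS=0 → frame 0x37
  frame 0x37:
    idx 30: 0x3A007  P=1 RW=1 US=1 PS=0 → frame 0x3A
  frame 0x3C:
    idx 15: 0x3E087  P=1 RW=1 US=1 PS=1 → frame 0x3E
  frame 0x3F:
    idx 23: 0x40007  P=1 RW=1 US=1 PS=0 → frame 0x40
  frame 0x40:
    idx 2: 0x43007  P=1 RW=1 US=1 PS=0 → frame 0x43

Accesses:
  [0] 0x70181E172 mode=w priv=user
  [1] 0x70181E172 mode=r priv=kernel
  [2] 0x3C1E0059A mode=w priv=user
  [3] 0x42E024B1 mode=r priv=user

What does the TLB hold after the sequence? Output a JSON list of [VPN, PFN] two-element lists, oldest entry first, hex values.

Walk each access:
#0 VA=0x70181E172 (w,user):
  [0] read 0x35 idx=28: raw=0x36007 flags P=1 W=1 U=1 S=0
  [1] read 0x36 idx=12: raw=0x37007 flags P=1 W=1 U=1 S=0
  [2] read 0x37 idx=30: raw=0x3A007 flags P=1 W=1 U=1 S=0
  ✓ 0x3A172  — 3 lookups
#1 VA=0x70181E172 (r,kernel):
  TLB hit vpn=0x70181E → PA=0x3A172
#2 VA=0x3C1E0059A (w,user):
  [0] read 0x35 idx=15: raw=0x3C007 flags P=1 W=1 U=1 S=0
  [1] read 0x3C idx=15: raw=0x3E087 flags P=1 W=1 U=1 S=1
  ✓ 0x3E59A (huge @L1)  — 2 lookups
#3 VA=0x42E024B1 (r,user):
  [0] read 0x35 idx=1: raw=0x3F007 flags P=1 W=1 U=1 S=0
  [1] read 0x3F idx=23: raw=0x40007 flags P=1 W=1 U=1 S=0
  [2] read 0x40 idx=2: raw=0x43007 flags P=1 W=1 U=1 S=0
  ✓ 0x434B1  — 3 lookups

TLB: [["0x42E02", "0x43"]]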